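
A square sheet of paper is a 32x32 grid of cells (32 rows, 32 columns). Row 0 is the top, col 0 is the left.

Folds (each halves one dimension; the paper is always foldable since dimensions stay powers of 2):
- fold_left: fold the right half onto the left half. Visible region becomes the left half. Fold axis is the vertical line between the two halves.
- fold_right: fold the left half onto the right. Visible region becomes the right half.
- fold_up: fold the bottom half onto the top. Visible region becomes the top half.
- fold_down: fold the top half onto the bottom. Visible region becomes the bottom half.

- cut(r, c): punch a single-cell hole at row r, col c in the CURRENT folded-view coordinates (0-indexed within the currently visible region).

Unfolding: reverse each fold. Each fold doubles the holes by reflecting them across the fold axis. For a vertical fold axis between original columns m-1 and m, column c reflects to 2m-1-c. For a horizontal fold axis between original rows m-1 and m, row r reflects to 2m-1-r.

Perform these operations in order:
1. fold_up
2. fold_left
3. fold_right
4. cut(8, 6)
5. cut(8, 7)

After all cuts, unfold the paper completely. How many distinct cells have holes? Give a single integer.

Answer: 16

Derivation:
Op 1 fold_up: fold axis h@16; visible region now rows[0,16) x cols[0,32) = 16x32
Op 2 fold_left: fold axis v@16; visible region now rows[0,16) x cols[0,16) = 16x16
Op 3 fold_right: fold axis v@8; visible region now rows[0,16) x cols[8,16) = 16x8
Op 4 cut(8, 6): punch at orig (8,14); cuts so far [(8, 14)]; region rows[0,16) x cols[8,16) = 16x8
Op 5 cut(8, 7): punch at orig (8,15); cuts so far [(8, 14), (8, 15)]; region rows[0,16) x cols[8,16) = 16x8
Unfold 1 (reflect across v@8): 4 holes -> [(8, 0), (8, 1), (8, 14), (8, 15)]
Unfold 2 (reflect across v@16): 8 holes -> [(8, 0), (8, 1), (8, 14), (8, 15), (8, 16), (8, 17), (8, 30), (8, 31)]
Unfold 3 (reflect across h@16): 16 holes -> [(8, 0), (8, 1), (8, 14), (8, 15), (8, 16), (8, 17), (8, 30), (8, 31), (23, 0), (23, 1), (23, 14), (23, 15), (23, 16), (23, 17), (23, 30), (23, 31)]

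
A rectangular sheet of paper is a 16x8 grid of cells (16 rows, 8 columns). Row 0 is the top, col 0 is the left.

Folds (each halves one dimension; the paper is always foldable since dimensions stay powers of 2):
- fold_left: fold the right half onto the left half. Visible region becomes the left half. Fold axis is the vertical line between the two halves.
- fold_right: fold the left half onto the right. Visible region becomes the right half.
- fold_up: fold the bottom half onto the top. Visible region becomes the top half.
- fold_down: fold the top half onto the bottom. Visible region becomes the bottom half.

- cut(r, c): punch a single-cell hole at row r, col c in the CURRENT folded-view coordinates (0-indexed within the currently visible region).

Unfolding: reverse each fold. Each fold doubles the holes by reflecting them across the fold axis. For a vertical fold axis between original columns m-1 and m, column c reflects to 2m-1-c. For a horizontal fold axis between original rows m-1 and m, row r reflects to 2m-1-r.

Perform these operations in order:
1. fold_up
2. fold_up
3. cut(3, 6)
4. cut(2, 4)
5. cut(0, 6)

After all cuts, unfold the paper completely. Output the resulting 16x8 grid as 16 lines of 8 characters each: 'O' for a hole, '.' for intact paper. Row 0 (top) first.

Op 1 fold_up: fold axis h@8; visible region now rows[0,8) x cols[0,8) = 8x8
Op 2 fold_up: fold axis h@4; visible region now rows[0,4) x cols[0,8) = 4x8
Op 3 cut(3, 6): punch at orig (3,6); cuts so far [(3, 6)]; region rows[0,4) x cols[0,8) = 4x8
Op 4 cut(2, 4): punch at orig (2,4); cuts so far [(2, 4), (3, 6)]; region rows[0,4) x cols[0,8) = 4x8
Op 5 cut(0, 6): punch at orig (0,6); cuts so far [(0, 6), (2, 4), (3, 6)]; region rows[0,4) x cols[0,8) = 4x8
Unfold 1 (reflect across h@4): 6 holes -> [(0, 6), (2, 4), (3, 6), (4, 6), (5, 4), (7, 6)]
Unfold 2 (reflect across h@8): 12 holes -> [(0, 6), (2, 4), (3, 6), (4, 6), (5, 4), (7, 6), (8, 6), (10, 4), (11, 6), (12, 6), (13, 4), (15, 6)]

Answer: ......O.
........
....O...
......O.
......O.
....O...
........
......O.
......O.
........
....O...
......O.
......O.
....O...
........
......O.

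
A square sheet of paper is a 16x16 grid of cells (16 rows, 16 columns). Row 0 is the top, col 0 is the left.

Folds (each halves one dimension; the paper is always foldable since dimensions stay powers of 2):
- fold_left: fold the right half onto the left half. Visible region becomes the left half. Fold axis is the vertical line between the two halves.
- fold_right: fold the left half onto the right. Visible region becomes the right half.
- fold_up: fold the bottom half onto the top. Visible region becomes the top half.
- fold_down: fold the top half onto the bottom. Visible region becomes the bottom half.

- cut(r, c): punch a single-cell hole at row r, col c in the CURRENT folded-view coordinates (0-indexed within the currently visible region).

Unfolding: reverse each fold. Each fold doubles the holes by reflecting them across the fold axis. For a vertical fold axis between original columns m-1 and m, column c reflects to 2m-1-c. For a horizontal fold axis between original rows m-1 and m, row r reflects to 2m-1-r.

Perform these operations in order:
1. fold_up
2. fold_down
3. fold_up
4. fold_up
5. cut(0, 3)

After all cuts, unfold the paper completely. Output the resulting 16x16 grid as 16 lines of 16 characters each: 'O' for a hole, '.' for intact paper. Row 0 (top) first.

Answer: ...O............
...O............
...O............
...O............
...O............
...O............
...O............
...O............
...O............
...O............
...O............
...O............
...O............
...O............
...O............
...O............

Derivation:
Op 1 fold_up: fold axis h@8; visible region now rows[0,8) x cols[0,16) = 8x16
Op 2 fold_down: fold axis h@4; visible region now rows[4,8) x cols[0,16) = 4x16
Op 3 fold_up: fold axis h@6; visible region now rows[4,6) x cols[0,16) = 2x16
Op 4 fold_up: fold axis h@5; visible region now rows[4,5) x cols[0,16) = 1x16
Op 5 cut(0, 3): punch at orig (4,3); cuts so far [(4, 3)]; region rows[4,5) x cols[0,16) = 1x16
Unfold 1 (reflect across h@5): 2 holes -> [(4, 3), (5, 3)]
Unfold 2 (reflect across h@6): 4 holes -> [(4, 3), (5, 3), (6, 3), (7, 3)]
Unfold 3 (reflect across h@4): 8 holes -> [(0, 3), (1, 3), (2, 3), (3, 3), (4, 3), (5, 3), (6, 3), (7, 3)]
Unfold 4 (reflect across h@8): 16 holes -> [(0, 3), (1, 3), (2, 3), (3, 3), (4, 3), (5, 3), (6, 3), (7, 3), (8, 3), (9, 3), (10, 3), (11, 3), (12, 3), (13, 3), (14, 3), (15, 3)]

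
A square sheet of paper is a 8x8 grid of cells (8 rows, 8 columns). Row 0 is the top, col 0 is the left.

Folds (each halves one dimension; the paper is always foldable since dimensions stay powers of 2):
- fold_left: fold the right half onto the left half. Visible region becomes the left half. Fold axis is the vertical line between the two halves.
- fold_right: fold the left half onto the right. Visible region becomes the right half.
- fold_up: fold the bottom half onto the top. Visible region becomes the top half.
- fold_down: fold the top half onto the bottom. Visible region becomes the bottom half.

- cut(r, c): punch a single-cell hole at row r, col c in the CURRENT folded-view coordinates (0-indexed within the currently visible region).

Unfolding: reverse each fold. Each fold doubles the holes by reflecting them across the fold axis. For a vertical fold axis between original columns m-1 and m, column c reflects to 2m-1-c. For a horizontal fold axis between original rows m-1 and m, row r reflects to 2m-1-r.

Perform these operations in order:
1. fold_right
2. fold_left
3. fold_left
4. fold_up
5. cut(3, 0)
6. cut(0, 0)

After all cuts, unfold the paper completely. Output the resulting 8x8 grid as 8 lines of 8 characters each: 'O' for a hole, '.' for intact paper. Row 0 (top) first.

Op 1 fold_right: fold axis v@4; visible region now rows[0,8) x cols[4,8) = 8x4
Op 2 fold_left: fold axis v@6; visible region now rows[0,8) x cols[4,6) = 8x2
Op 3 fold_left: fold axis v@5; visible region now rows[0,8) x cols[4,5) = 8x1
Op 4 fold_up: fold axis h@4; visible region now rows[0,4) x cols[4,5) = 4x1
Op 5 cut(3, 0): punch at orig (3,4); cuts so far [(3, 4)]; region rows[0,4) x cols[4,5) = 4x1
Op 6 cut(0, 0): punch at orig (0,4); cuts so far [(0, 4), (3, 4)]; region rows[0,4) x cols[4,5) = 4x1
Unfold 1 (reflect across h@4): 4 holes -> [(0, 4), (3, 4), (4, 4), (7, 4)]
Unfold 2 (reflect across v@5): 8 holes -> [(0, 4), (0, 5), (3, 4), (3, 5), (4, 4), (4, 5), (7, 4), (7, 5)]
Unfold 3 (reflect across v@6): 16 holes -> [(0, 4), (0, 5), (0, 6), (0, 7), (3, 4), (3, 5), (3, 6), (3, 7), (4, 4), (4, 5), (4, 6), (4, 7), (7, 4), (7, 5), (7, 6), (7, 7)]
Unfold 4 (reflect across v@4): 32 holes -> [(0, 0), (0, 1), (0, 2), (0, 3), (0, 4), (0, 5), (0, 6), (0, 7), (3, 0), (3, 1), (3, 2), (3, 3), (3, 4), (3, 5), (3, 6), (3, 7), (4, 0), (4, 1), (4, 2), (4, 3), (4, 4), (4, 5), (4, 6), (4, 7), (7, 0), (7, 1), (7, 2), (7, 3), (7, 4), (7, 5), (7, 6), (7, 7)]

Answer: OOOOOOOO
........
........
OOOOOOOO
OOOOOOOO
........
........
OOOOOOOO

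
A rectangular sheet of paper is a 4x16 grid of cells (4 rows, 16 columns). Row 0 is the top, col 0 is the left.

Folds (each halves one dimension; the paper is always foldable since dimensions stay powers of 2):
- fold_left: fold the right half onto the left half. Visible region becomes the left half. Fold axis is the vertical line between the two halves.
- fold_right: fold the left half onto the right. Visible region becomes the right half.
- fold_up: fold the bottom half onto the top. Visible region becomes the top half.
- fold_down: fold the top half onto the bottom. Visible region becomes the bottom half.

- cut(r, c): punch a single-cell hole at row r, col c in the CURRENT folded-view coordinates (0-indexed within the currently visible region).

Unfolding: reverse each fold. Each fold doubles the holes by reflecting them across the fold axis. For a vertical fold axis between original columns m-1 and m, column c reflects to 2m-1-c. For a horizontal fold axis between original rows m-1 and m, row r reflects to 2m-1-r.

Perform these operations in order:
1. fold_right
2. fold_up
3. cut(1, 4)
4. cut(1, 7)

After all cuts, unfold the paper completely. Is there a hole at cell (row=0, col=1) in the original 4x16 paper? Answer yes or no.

Op 1 fold_right: fold axis v@8; visible region now rows[0,4) x cols[8,16) = 4x8
Op 2 fold_up: fold axis h@2; visible region now rows[0,2) x cols[8,16) = 2x8
Op 3 cut(1, 4): punch at orig (1,12); cuts so far [(1, 12)]; region rows[0,2) x cols[8,16) = 2x8
Op 4 cut(1, 7): punch at orig (1,15); cuts so far [(1, 12), (1, 15)]; region rows[0,2) x cols[8,16) = 2x8
Unfold 1 (reflect across h@2): 4 holes -> [(1, 12), (1, 15), (2, 12), (2, 15)]
Unfold 2 (reflect across v@8): 8 holes -> [(1, 0), (1, 3), (1, 12), (1, 15), (2, 0), (2, 3), (2, 12), (2, 15)]
Holes: [(1, 0), (1, 3), (1, 12), (1, 15), (2, 0), (2, 3), (2, 12), (2, 15)]

Answer: no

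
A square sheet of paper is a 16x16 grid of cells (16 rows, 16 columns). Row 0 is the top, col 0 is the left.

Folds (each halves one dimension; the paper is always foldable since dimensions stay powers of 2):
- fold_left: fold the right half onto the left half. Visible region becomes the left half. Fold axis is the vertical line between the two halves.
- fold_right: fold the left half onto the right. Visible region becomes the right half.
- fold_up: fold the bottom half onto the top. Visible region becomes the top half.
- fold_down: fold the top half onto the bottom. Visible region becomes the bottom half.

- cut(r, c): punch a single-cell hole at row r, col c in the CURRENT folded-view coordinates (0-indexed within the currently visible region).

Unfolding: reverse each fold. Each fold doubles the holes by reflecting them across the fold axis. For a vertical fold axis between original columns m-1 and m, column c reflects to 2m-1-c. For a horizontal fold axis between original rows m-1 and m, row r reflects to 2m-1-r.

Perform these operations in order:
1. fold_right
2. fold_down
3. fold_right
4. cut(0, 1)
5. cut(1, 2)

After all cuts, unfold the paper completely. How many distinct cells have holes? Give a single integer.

Answer: 16

Derivation:
Op 1 fold_right: fold axis v@8; visible region now rows[0,16) x cols[8,16) = 16x8
Op 2 fold_down: fold axis h@8; visible region now rows[8,16) x cols[8,16) = 8x8
Op 3 fold_right: fold axis v@12; visible region now rows[8,16) x cols[12,16) = 8x4
Op 4 cut(0, 1): punch at orig (8,13); cuts so far [(8, 13)]; region rows[8,16) x cols[12,16) = 8x4
Op 5 cut(1, 2): punch at orig (9,14); cuts so far [(8, 13), (9, 14)]; region rows[8,16) x cols[12,16) = 8x4
Unfold 1 (reflect across v@12): 4 holes -> [(8, 10), (8, 13), (9, 9), (9, 14)]
Unfold 2 (reflect across h@8): 8 holes -> [(6, 9), (6, 14), (7, 10), (7, 13), (8, 10), (8, 13), (9, 9), (9, 14)]
Unfold 3 (reflect across v@8): 16 holes -> [(6, 1), (6, 6), (6, 9), (6, 14), (7, 2), (7, 5), (7, 10), (7, 13), (8, 2), (8, 5), (8, 10), (8, 13), (9, 1), (9, 6), (9, 9), (9, 14)]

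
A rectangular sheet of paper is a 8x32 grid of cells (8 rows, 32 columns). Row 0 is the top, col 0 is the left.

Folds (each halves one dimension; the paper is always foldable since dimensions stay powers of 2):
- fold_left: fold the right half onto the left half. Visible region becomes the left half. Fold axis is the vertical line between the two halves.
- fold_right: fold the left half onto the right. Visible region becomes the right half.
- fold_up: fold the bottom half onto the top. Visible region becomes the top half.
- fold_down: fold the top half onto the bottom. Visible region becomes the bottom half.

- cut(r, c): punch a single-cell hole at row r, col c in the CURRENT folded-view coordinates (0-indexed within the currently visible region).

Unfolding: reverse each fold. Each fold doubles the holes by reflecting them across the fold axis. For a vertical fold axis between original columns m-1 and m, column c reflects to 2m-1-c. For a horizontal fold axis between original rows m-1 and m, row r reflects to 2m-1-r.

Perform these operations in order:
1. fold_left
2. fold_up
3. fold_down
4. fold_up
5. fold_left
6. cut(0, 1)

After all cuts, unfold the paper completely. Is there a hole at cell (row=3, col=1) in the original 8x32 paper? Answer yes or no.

Answer: yes

Derivation:
Op 1 fold_left: fold axis v@16; visible region now rows[0,8) x cols[0,16) = 8x16
Op 2 fold_up: fold axis h@4; visible region now rows[0,4) x cols[0,16) = 4x16
Op 3 fold_down: fold axis h@2; visible region now rows[2,4) x cols[0,16) = 2x16
Op 4 fold_up: fold axis h@3; visible region now rows[2,3) x cols[0,16) = 1x16
Op 5 fold_left: fold axis v@8; visible region now rows[2,3) x cols[0,8) = 1x8
Op 6 cut(0, 1): punch at orig (2,1); cuts so far [(2, 1)]; region rows[2,3) x cols[0,8) = 1x8
Unfold 1 (reflect across v@8): 2 holes -> [(2, 1), (2, 14)]
Unfold 2 (reflect across h@3): 4 holes -> [(2, 1), (2, 14), (3, 1), (3, 14)]
Unfold 3 (reflect across h@2): 8 holes -> [(0, 1), (0, 14), (1, 1), (1, 14), (2, 1), (2, 14), (3, 1), (3, 14)]
Unfold 4 (reflect across h@4): 16 holes -> [(0, 1), (0, 14), (1, 1), (1, 14), (2, 1), (2, 14), (3, 1), (3, 14), (4, 1), (4, 14), (5, 1), (5, 14), (6, 1), (6, 14), (7, 1), (7, 14)]
Unfold 5 (reflect across v@16): 32 holes -> [(0, 1), (0, 14), (0, 17), (0, 30), (1, 1), (1, 14), (1, 17), (1, 30), (2, 1), (2, 14), (2, 17), (2, 30), (3, 1), (3, 14), (3, 17), (3, 30), (4, 1), (4, 14), (4, 17), (4, 30), (5, 1), (5, 14), (5, 17), (5, 30), (6, 1), (6, 14), (6, 17), (6, 30), (7, 1), (7, 14), (7, 17), (7, 30)]
Holes: [(0, 1), (0, 14), (0, 17), (0, 30), (1, 1), (1, 14), (1, 17), (1, 30), (2, 1), (2, 14), (2, 17), (2, 30), (3, 1), (3, 14), (3, 17), (3, 30), (4, 1), (4, 14), (4, 17), (4, 30), (5, 1), (5, 14), (5, 17), (5, 30), (6, 1), (6, 14), (6, 17), (6, 30), (7, 1), (7, 14), (7, 17), (7, 30)]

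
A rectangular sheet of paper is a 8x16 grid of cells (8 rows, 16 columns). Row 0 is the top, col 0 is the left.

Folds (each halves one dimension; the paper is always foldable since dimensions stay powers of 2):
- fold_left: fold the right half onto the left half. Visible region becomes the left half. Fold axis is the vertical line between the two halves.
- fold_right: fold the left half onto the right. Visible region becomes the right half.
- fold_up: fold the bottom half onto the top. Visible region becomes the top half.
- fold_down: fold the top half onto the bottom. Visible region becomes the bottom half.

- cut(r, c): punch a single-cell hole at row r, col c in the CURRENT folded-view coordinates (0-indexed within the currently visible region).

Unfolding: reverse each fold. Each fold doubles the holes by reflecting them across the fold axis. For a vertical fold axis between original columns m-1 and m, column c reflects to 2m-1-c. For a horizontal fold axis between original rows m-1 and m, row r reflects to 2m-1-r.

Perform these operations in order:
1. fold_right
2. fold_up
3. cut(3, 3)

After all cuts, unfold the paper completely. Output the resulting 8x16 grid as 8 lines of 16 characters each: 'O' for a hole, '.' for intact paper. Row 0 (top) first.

Answer: ................
................
................
....O......O....
....O......O....
................
................
................

Derivation:
Op 1 fold_right: fold axis v@8; visible region now rows[0,8) x cols[8,16) = 8x8
Op 2 fold_up: fold axis h@4; visible region now rows[0,4) x cols[8,16) = 4x8
Op 3 cut(3, 3): punch at orig (3,11); cuts so far [(3, 11)]; region rows[0,4) x cols[8,16) = 4x8
Unfold 1 (reflect across h@4): 2 holes -> [(3, 11), (4, 11)]
Unfold 2 (reflect across v@8): 4 holes -> [(3, 4), (3, 11), (4, 4), (4, 11)]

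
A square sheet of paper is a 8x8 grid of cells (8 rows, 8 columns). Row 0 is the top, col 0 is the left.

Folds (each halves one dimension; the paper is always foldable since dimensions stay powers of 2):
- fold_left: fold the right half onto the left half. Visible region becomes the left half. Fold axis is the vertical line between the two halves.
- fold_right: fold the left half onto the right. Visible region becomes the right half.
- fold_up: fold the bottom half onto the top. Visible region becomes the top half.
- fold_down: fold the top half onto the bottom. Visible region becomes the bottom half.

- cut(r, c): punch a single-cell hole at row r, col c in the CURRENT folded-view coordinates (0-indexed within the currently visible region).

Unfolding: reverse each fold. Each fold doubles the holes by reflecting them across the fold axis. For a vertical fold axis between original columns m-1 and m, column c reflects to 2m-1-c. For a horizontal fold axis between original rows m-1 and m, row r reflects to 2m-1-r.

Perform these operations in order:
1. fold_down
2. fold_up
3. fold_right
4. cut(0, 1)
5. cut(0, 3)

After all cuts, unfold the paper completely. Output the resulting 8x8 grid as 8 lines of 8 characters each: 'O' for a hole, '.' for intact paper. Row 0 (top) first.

Op 1 fold_down: fold axis h@4; visible region now rows[4,8) x cols[0,8) = 4x8
Op 2 fold_up: fold axis h@6; visible region now rows[4,6) x cols[0,8) = 2x8
Op 3 fold_right: fold axis v@4; visible region now rows[4,6) x cols[4,8) = 2x4
Op 4 cut(0, 1): punch at orig (4,5); cuts so far [(4, 5)]; region rows[4,6) x cols[4,8) = 2x4
Op 5 cut(0, 3): punch at orig (4,7); cuts so far [(4, 5), (4, 7)]; region rows[4,6) x cols[4,8) = 2x4
Unfold 1 (reflect across v@4): 4 holes -> [(4, 0), (4, 2), (4, 5), (4, 7)]
Unfold 2 (reflect across h@6): 8 holes -> [(4, 0), (4, 2), (4, 5), (4, 7), (7, 0), (7, 2), (7, 5), (7, 7)]
Unfold 3 (reflect across h@4): 16 holes -> [(0, 0), (0, 2), (0, 5), (0, 7), (3, 0), (3, 2), (3, 5), (3, 7), (4, 0), (4, 2), (4, 5), (4, 7), (7, 0), (7, 2), (7, 5), (7, 7)]

Answer: O.O..O.O
........
........
O.O..O.O
O.O..O.O
........
........
O.O..O.O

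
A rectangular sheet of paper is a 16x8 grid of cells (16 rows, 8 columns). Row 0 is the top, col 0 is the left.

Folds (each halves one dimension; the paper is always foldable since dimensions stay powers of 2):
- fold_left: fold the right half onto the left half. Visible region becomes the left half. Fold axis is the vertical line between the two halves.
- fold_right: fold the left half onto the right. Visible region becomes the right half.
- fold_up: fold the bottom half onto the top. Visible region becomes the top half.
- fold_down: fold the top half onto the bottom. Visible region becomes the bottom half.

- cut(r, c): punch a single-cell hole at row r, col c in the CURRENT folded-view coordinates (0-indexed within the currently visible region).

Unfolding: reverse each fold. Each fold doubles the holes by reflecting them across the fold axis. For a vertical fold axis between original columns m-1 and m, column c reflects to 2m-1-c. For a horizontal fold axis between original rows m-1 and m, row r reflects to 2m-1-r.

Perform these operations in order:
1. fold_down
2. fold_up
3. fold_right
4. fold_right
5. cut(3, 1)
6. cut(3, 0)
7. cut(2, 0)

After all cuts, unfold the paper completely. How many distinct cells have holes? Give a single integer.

Answer: 48

Derivation:
Op 1 fold_down: fold axis h@8; visible region now rows[8,16) x cols[0,8) = 8x8
Op 2 fold_up: fold axis h@12; visible region now rows[8,12) x cols[0,8) = 4x8
Op 3 fold_right: fold axis v@4; visible region now rows[8,12) x cols[4,8) = 4x4
Op 4 fold_right: fold axis v@6; visible region now rows[8,12) x cols[6,8) = 4x2
Op 5 cut(3, 1): punch at orig (11,7); cuts so far [(11, 7)]; region rows[8,12) x cols[6,8) = 4x2
Op 6 cut(3, 0): punch at orig (11,6); cuts so far [(11, 6), (11, 7)]; region rows[8,12) x cols[6,8) = 4x2
Op 7 cut(2, 0): punch at orig (10,6); cuts so far [(10, 6), (11, 6), (11, 7)]; region rows[8,12) x cols[6,8) = 4x2
Unfold 1 (reflect across v@6): 6 holes -> [(10, 5), (10, 6), (11, 4), (11, 5), (11, 6), (11, 7)]
Unfold 2 (reflect across v@4): 12 holes -> [(10, 1), (10, 2), (10, 5), (10, 6), (11, 0), (11, 1), (11, 2), (11, 3), (11, 4), (11, 5), (11, 6), (11, 7)]
Unfold 3 (reflect across h@12): 24 holes -> [(10, 1), (10, 2), (10, 5), (10, 6), (11, 0), (11, 1), (11, 2), (11, 3), (11, 4), (11, 5), (11, 6), (11, 7), (12, 0), (12, 1), (12, 2), (12, 3), (12, 4), (12, 5), (12, 6), (12, 7), (13, 1), (13, 2), (13, 5), (13, 6)]
Unfold 4 (reflect across h@8): 48 holes -> [(2, 1), (2, 2), (2, 5), (2, 6), (3, 0), (3, 1), (3, 2), (3, 3), (3, 4), (3, 5), (3, 6), (3, 7), (4, 0), (4, 1), (4, 2), (4, 3), (4, 4), (4, 5), (4, 6), (4, 7), (5, 1), (5, 2), (5, 5), (5, 6), (10, 1), (10, 2), (10, 5), (10, 6), (11, 0), (11, 1), (11, 2), (11, 3), (11, 4), (11, 5), (11, 6), (11, 7), (12, 0), (12, 1), (12, 2), (12, 3), (12, 4), (12, 5), (12, 6), (12, 7), (13, 1), (13, 2), (13, 5), (13, 6)]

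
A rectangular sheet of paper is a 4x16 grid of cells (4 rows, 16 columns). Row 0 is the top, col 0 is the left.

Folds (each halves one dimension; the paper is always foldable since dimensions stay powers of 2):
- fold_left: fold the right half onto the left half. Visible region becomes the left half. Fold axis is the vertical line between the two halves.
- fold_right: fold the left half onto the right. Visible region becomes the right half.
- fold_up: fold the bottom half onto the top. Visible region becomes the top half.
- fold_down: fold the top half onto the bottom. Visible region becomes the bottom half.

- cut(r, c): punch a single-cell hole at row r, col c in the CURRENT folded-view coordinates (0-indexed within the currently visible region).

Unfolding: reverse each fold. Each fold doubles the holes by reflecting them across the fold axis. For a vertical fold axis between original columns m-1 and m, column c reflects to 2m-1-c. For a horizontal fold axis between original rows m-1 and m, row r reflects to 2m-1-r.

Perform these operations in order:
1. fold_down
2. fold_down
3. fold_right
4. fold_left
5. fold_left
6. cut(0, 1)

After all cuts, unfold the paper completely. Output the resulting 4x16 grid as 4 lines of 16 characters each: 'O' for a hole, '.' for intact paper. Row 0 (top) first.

Op 1 fold_down: fold axis h@2; visible region now rows[2,4) x cols[0,16) = 2x16
Op 2 fold_down: fold axis h@3; visible region now rows[3,4) x cols[0,16) = 1x16
Op 3 fold_right: fold axis v@8; visible region now rows[3,4) x cols[8,16) = 1x8
Op 4 fold_left: fold axis v@12; visible region now rows[3,4) x cols[8,12) = 1x4
Op 5 fold_left: fold axis v@10; visible region now rows[3,4) x cols[8,10) = 1x2
Op 6 cut(0, 1): punch at orig (3,9); cuts so far [(3, 9)]; region rows[3,4) x cols[8,10) = 1x2
Unfold 1 (reflect across v@10): 2 holes -> [(3, 9), (3, 10)]
Unfold 2 (reflect across v@12): 4 holes -> [(3, 9), (3, 10), (3, 13), (3, 14)]
Unfold 3 (reflect across v@8): 8 holes -> [(3, 1), (3, 2), (3, 5), (3, 6), (3, 9), (3, 10), (3, 13), (3, 14)]
Unfold 4 (reflect across h@3): 16 holes -> [(2, 1), (2, 2), (2, 5), (2, 6), (2, 9), (2, 10), (2, 13), (2, 14), (3, 1), (3, 2), (3, 5), (3, 6), (3, 9), (3, 10), (3, 13), (3, 14)]
Unfold 5 (reflect across h@2): 32 holes -> [(0, 1), (0, 2), (0, 5), (0, 6), (0, 9), (0, 10), (0, 13), (0, 14), (1, 1), (1, 2), (1, 5), (1, 6), (1, 9), (1, 10), (1, 13), (1, 14), (2, 1), (2, 2), (2, 5), (2, 6), (2, 9), (2, 10), (2, 13), (2, 14), (3, 1), (3, 2), (3, 5), (3, 6), (3, 9), (3, 10), (3, 13), (3, 14)]

Answer: .OO..OO..OO..OO.
.OO..OO..OO..OO.
.OO..OO..OO..OO.
.OO..OO..OO..OO.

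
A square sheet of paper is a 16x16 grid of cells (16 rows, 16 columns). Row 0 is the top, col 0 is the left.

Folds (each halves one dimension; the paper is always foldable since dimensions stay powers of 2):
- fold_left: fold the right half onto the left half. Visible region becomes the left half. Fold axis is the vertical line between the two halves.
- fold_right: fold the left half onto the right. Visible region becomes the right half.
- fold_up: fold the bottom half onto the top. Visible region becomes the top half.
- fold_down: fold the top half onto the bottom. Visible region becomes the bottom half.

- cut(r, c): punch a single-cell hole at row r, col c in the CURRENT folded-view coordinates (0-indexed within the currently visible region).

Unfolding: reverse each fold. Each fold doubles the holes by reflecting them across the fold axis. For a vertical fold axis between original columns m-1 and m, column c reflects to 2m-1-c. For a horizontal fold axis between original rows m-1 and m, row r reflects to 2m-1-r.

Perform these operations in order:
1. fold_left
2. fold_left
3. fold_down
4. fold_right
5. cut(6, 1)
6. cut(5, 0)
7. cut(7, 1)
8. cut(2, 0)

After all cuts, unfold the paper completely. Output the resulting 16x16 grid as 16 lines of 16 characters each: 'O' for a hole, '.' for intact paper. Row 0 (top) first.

Op 1 fold_left: fold axis v@8; visible region now rows[0,16) x cols[0,8) = 16x8
Op 2 fold_left: fold axis v@4; visible region now rows[0,16) x cols[0,4) = 16x4
Op 3 fold_down: fold axis h@8; visible region now rows[8,16) x cols[0,4) = 8x4
Op 4 fold_right: fold axis v@2; visible region now rows[8,16) x cols[2,4) = 8x2
Op 5 cut(6, 1): punch at orig (14,3); cuts so far [(14, 3)]; region rows[8,16) x cols[2,4) = 8x2
Op 6 cut(5, 0): punch at orig (13,2); cuts so far [(13, 2), (14, 3)]; region rows[8,16) x cols[2,4) = 8x2
Op 7 cut(7, 1): punch at orig (15,3); cuts so far [(13, 2), (14, 3), (15, 3)]; region rows[8,16) x cols[2,4) = 8x2
Op 8 cut(2, 0): punch at orig (10,2); cuts so far [(10, 2), (13, 2), (14, 3), (15, 3)]; region rows[8,16) x cols[2,4) = 8x2
Unfold 1 (reflect across v@2): 8 holes -> [(10, 1), (10, 2), (13, 1), (13, 2), (14, 0), (14, 3), (15, 0), (15, 3)]
Unfold 2 (reflect across h@8): 16 holes -> [(0, 0), (0, 3), (1, 0), (1, 3), (2, 1), (2, 2), (5, 1), (5, 2), (10, 1), (10, 2), (13, 1), (13, 2), (14, 0), (14, 3), (15, 0), (15, 3)]
Unfold 3 (reflect across v@4): 32 holes -> [(0, 0), (0, 3), (0, 4), (0, 7), (1, 0), (1, 3), (1, 4), (1, 7), (2, 1), (2, 2), (2, 5), (2, 6), (5, 1), (5, 2), (5, 5), (5, 6), (10, 1), (10, 2), (10, 5), (10, 6), (13, 1), (13, 2), (13, 5), (13, 6), (14, 0), (14, 3), (14, 4), (14, 7), (15, 0), (15, 3), (15, 4), (15, 7)]
Unfold 4 (reflect across v@8): 64 holes -> [(0, 0), (0, 3), (0, 4), (0, 7), (0, 8), (0, 11), (0, 12), (0, 15), (1, 0), (1, 3), (1, 4), (1, 7), (1, 8), (1, 11), (1, 12), (1, 15), (2, 1), (2, 2), (2, 5), (2, 6), (2, 9), (2, 10), (2, 13), (2, 14), (5, 1), (5, 2), (5, 5), (5, 6), (5, 9), (5, 10), (5, 13), (5, 14), (10, 1), (10, 2), (10, 5), (10, 6), (10, 9), (10, 10), (10, 13), (10, 14), (13, 1), (13, 2), (13, 5), (13, 6), (13, 9), (13, 10), (13, 13), (13, 14), (14, 0), (14, 3), (14, 4), (14, 7), (14, 8), (14, 11), (14, 12), (14, 15), (15, 0), (15, 3), (15, 4), (15, 7), (15, 8), (15, 11), (15, 12), (15, 15)]

Answer: O..OO..OO..OO..O
O..OO..OO..OO..O
.OO..OO..OO..OO.
................
................
.OO..OO..OO..OO.
................
................
................
................
.OO..OO..OO..OO.
................
................
.OO..OO..OO..OO.
O..OO..OO..OO..O
O..OO..OO..OO..O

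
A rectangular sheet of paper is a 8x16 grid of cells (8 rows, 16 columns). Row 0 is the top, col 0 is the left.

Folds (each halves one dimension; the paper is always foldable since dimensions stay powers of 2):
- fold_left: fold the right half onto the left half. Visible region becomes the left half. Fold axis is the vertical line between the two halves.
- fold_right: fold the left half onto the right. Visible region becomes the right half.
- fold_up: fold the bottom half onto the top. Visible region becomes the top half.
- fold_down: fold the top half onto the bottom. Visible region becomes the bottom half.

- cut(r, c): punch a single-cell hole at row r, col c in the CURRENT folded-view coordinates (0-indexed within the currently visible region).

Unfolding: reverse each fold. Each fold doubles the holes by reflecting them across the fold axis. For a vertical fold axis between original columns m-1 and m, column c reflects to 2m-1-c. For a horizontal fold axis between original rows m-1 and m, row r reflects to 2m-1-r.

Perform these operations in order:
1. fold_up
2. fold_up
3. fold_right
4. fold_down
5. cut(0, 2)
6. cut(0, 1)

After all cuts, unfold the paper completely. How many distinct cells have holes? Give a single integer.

Op 1 fold_up: fold axis h@4; visible region now rows[0,4) x cols[0,16) = 4x16
Op 2 fold_up: fold axis h@2; visible region now rows[0,2) x cols[0,16) = 2x16
Op 3 fold_right: fold axis v@8; visible region now rows[0,2) x cols[8,16) = 2x8
Op 4 fold_down: fold axis h@1; visible region now rows[1,2) x cols[8,16) = 1x8
Op 5 cut(0, 2): punch at orig (1,10); cuts so far [(1, 10)]; region rows[1,2) x cols[8,16) = 1x8
Op 6 cut(0, 1): punch at orig (1,9); cuts so far [(1, 9), (1, 10)]; region rows[1,2) x cols[8,16) = 1x8
Unfold 1 (reflect across h@1): 4 holes -> [(0, 9), (0, 10), (1, 9), (1, 10)]
Unfold 2 (reflect across v@8): 8 holes -> [(0, 5), (0, 6), (0, 9), (0, 10), (1, 5), (1, 6), (1, 9), (1, 10)]
Unfold 3 (reflect across h@2): 16 holes -> [(0, 5), (0, 6), (0, 9), (0, 10), (1, 5), (1, 6), (1, 9), (1, 10), (2, 5), (2, 6), (2, 9), (2, 10), (3, 5), (3, 6), (3, 9), (3, 10)]
Unfold 4 (reflect across h@4): 32 holes -> [(0, 5), (0, 6), (0, 9), (0, 10), (1, 5), (1, 6), (1, 9), (1, 10), (2, 5), (2, 6), (2, 9), (2, 10), (3, 5), (3, 6), (3, 9), (3, 10), (4, 5), (4, 6), (4, 9), (4, 10), (5, 5), (5, 6), (5, 9), (5, 10), (6, 5), (6, 6), (6, 9), (6, 10), (7, 5), (7, 6), (7, 9), (7, 10)]

Answer: 32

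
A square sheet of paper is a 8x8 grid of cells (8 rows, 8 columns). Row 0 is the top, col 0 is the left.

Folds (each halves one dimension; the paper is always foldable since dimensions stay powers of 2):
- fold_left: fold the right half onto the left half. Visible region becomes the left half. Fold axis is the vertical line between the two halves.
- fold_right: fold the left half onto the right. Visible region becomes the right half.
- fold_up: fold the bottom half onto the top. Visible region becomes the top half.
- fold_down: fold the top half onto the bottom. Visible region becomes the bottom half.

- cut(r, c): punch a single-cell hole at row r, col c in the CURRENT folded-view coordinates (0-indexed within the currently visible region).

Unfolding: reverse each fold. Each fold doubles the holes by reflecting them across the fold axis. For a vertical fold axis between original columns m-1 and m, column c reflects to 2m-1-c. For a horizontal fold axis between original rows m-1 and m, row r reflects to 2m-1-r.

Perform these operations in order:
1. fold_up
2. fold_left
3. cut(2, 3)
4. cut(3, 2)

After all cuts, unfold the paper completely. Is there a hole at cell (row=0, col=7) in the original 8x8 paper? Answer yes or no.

Answer: no

Derivation:
Op 1 fold_up: fold axis h@4; visible region now rows[0,4) x cols[0,8) = 4x8
Op 2 fold_left: fold axis v@4; visible region now rows[0,4) x cols[0,4) = 4x4
Op 3 cut(2, 3): punch at orig (2,3); cuts so far [(2, 3)]; region rows[0,4) x cols[0,4) = 4x4
Op 4 cut(3, 2): punch at orig (3,2); cuts so far [(2, 3), (3, 2)]; region rows[0,4) x cols[0,4) = 4x4
Unfold 1 (reflect across v@4): 4 holes -> [(2, 3), (2, 4), (3, 2), (3, 5)]
Unfold 2 (reflect across h@4): 8 holes -> [(2, 3), (2, 4), (3, 2), (3, 5), (4, 2), (4, 5), (5, 3), (5, 4)]
Holes: [(2, 3), (2, 4), (3, 2), (3, 5), (4, 2), (4, 5), (5, 3), (5, 4)]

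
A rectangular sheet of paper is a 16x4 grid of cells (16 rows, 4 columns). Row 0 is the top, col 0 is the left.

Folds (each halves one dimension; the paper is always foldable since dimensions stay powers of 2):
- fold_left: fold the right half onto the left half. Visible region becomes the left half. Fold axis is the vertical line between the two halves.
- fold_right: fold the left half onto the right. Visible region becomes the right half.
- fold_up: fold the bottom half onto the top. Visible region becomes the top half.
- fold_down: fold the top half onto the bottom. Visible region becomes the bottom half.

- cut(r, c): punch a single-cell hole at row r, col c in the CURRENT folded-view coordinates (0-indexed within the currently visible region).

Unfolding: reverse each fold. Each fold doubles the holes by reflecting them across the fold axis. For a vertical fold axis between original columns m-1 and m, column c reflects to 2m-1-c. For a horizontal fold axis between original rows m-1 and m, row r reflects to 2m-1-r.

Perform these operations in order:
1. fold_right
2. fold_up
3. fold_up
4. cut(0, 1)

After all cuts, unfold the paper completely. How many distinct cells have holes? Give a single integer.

Answer: 8

Derivation:
Op 1 fold_right: fold axis v@2; visible region now rows[0,16) x cols[2,4) = 16x2
Op 2 fold_up: fold axis h@8; visible region now rows[0,8) x cols[2,4) = 8x2
Op 3 fold_up: fold axis h@4; visible region now rows[0,4) x cols[2,4) = 4x2
Op 4 cut(0, 1): punch at orig (0,3); cuts so far [(0, 3)]; region rows[0,4) x cols[2,4) = 4x2
Unfold 1 (reflect across h@4): 2 holes -> [(0, 3), (7, 3)]
Unfold 2 (reflect across h@8): 4 holes -> [(0, 3), (7, 3), (8, 3), (15, 3)]
Unfold 3 (reflect across v@2): 8 holes -> [(0, 0), (0, 3), (7, 0), (7, 3), (8, 0), (8, 3), (15, 0), (15, 3)]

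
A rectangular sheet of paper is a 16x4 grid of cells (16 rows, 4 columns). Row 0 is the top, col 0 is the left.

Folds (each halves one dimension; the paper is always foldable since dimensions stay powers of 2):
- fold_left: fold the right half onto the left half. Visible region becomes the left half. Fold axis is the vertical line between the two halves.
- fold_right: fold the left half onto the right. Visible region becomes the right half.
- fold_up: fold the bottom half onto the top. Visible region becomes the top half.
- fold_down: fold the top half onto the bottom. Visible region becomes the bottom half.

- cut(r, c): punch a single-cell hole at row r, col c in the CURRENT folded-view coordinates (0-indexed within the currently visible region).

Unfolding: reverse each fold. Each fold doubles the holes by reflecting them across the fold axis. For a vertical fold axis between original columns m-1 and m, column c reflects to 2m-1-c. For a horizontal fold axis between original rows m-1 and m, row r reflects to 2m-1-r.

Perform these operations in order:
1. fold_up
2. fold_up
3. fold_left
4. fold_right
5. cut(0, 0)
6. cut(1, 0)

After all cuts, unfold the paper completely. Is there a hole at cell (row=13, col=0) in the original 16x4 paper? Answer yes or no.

Op 1 fold_up: fold axis h@8; visible region now rows[0,8) x cols[0,4) = 8x4
Op 2 fold_up: fold axis h@4; visible region now rows[0,4) x cols[0,4) = 4x4
Op 3 fold_left: fold axis v@2; visible region now rows[0,4) x cols[0,2) = 4x2
Op 4 fold_right: fold axis v@1; visible region now rows[0,4) x cols[1,2) = 4x1
Op 5 cut(0, 0): punch at orig (0,1); cuts so far [(0, 1)]; region rows[0,4) x cols[1,2) = 4x1
Op 6 cut(1, 0): punch at orig (1,1); cuts so far [(0, 1), (1, 1)]; region rows[0,4) x cols[1,2) = 4x1
Unfold 1 (reflect across v@1): 4 holes -> [(0, 0), (0, 1), (1, 0), (1, 1)]
Unfold 2 (reflect across v@2): 8 holes -> [(0, 0), (0, 1), (0, 2), (0, 3), (1, 0), (1, 1), (1, 2), (1, 3)]
Unfold 3 (reflect across h@4): 16 holes -> [(0, 0), (0, 1), (0, 2), (0, 3), (1, 0), (1, 1), (1, 2), (1, 3), (6, 0), (6, 1), (6, 2), (6, 3), (7, 0), (7, 1), (7, 2), (7, 3)]
Unfold 4 (reflect across h@8): 32 holes -> [(0, 0), (0, 1), (0, 2), (0, 3), (1, 0), (1, 1), (1, 2), (1, 3), (6, 0), (6, 1), (6, 2), (6, 3), (7, 0), (7, 1), (7, 2), (7, 3), (8, 0), (8, 1), (8, 2), (8, 3), (9, 0), (9, 1), (9, 2), (9, 3), (14, 0), (14, 1), (14, 2), (14, 3), (15, 0), (15, 1), (15, 2), (15, 3)]
Holes: [(0, 0), (0, 1), (0, 2), (0, 3), (1, 0), (1, 1), (1, 2), (1, 3), (6, 0), (6, 1), (6, 2), (6, 3), (7, 0), (7, 1), (7, 2), (7, 3), (8, 0), (8, 1), (8, 2), (8, 3), (9, 0), (9, 1), (9, 2), (9, 3), (14, 0), (14, 1), (14, 2), (14, 3), (15, 0), (15, 1), (15, 2), (15, 3)]

Answer: no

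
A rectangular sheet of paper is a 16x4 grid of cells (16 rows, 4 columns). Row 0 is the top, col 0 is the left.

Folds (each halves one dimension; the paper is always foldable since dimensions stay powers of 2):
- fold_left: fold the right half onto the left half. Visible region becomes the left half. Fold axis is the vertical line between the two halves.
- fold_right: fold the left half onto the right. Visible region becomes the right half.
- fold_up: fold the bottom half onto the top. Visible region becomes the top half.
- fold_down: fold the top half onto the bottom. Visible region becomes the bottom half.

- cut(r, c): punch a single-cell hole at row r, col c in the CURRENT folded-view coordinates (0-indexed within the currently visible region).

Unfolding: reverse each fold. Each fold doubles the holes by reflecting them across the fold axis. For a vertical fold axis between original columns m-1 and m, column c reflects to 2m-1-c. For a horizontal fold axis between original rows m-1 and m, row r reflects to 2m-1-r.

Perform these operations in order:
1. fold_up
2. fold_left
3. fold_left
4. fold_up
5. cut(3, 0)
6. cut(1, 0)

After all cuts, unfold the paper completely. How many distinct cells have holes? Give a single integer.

Answer: 32

Derivation:
Op 1 fold_up: fold axis h@8; visible region now rows[0,8) x cols[0,4) = 8x4
Op 2 fold_left: fold axis v@2; visible region now rows[0,8) x cols[0,2) = 8x2
Op 3 fold_left: fold axis v@1; visible region now rows[0,8) x cols[0,1) = 8x1
Op 4 fold_up: fold axis h@4; visible region now rows[0,4) x cols[0,1) = 4x1
Op 5 cut(3, 0): punch at orig (3,0); cuts so far [(3, 0)]; region rows[0,4) x cols[0,1) = 4x1
Op 6 cut(1, 0): punch at orig (1,0); cuts so far [(1, 0), (3, 0)]; region rows[0,4) x cols[0,1) = 4x1
Unfold 1 (reflect across h@4): 4 holes -> [(1, 0), (3, 0), (4, 0), (6, 0)]
Unfold 2 (reflect across v@1): 8 holes -> [(1, 0), (1, 1), (3, 0), (3, 1), (4, 0), (4, 1), (6, 0), (6, 1)]
Unfold 3 (reflect across v@2): 16 holes -> [(1, 0), (1, 1), (1, 2), (1, 3), (3, 0), (3, 1), (3, 2), (3, 3), (4, 0), (4, 1), (4, 2), (4, 3), (6, 0), (6, 1), (6, 2), (6, 3)]
Unfold 4 (reflect across h@8): 32 holes -> [(1, 0), (1, 1), (1, 2), (1, 3), (3, 0), (3, 1), (3, 2), (3, 3), (4, 0), (4, 1), (4, 2), (4, 3), (6, 0), (6, 1), (6, 2), (6, 3), (9, 0), (9, 1), (9, 2), (9, 3), (11, 0), (11, 1), (11, 2), (11, 3), (12, 0), (12, 1), (12, 2), (12, 3), (14, 0), (14, 1), (14, 2), (14, 3)]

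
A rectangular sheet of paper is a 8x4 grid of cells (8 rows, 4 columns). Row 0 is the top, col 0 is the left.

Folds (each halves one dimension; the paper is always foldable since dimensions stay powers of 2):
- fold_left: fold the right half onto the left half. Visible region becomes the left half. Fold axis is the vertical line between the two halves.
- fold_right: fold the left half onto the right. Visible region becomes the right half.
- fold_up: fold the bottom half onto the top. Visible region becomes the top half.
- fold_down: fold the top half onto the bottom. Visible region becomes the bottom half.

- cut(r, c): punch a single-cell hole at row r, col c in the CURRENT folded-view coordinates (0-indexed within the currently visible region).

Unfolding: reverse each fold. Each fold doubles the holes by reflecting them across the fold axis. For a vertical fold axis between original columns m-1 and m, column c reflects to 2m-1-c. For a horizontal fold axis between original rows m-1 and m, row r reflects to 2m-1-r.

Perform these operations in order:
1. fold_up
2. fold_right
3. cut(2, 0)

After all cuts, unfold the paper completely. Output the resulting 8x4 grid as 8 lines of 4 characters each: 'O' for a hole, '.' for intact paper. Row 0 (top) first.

Answer: ....
....
.OO.
....
....
.OO.
....
....

Derivation:
Op 1 fold_up: fold axis h@4; visible region now rows[0,4) x cols[0,4) = 4x4
Op 2 fold_right: fold axis v@2; visible region now rows[0,4) x cols[2,4) = 4x2
Op 3 cut(2, 0): punch at orig (2,2); cuts so far [(2, 2)]; region rows[0,4) x cols[2,4) = 4x2
Unfold 1 (reflect across v@2): 2 holes -> [(2, 1), (2, 2)]
Unfold 2 (reflect across h@4): 4 holes -> [(2, 1), (2, 2), (5, 1), (5, 2)]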